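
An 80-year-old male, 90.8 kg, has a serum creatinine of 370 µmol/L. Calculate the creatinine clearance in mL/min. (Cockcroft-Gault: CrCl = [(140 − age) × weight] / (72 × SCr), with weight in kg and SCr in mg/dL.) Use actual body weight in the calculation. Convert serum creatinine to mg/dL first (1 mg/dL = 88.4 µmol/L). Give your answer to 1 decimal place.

18.1 mL/min

SCr = 370 / 88.4 = 4.186 mg/dL
CrCl = (140 − 80) × 90.8 / (72 × 4.186) = 5448.0 / 301.39 ≈ 18.1 mL/min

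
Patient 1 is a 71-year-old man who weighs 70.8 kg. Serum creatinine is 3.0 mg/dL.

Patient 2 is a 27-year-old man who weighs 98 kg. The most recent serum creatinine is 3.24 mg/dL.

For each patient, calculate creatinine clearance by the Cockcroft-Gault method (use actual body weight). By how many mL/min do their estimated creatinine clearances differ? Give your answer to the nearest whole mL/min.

Patient 1: CrCl = (140 − 71) × 70.8 / (72 × 3) = 4885.2 / 216.00 ≈ 22.6 mL/min
Patient 2: CrCl = (140 − 27) × 98 / (72 × 3.24) = 11074.0 / 233.28 ≈ 47.5 mL/min
|22.6 − 47.5| = 24.9 mL/min

25 mL/min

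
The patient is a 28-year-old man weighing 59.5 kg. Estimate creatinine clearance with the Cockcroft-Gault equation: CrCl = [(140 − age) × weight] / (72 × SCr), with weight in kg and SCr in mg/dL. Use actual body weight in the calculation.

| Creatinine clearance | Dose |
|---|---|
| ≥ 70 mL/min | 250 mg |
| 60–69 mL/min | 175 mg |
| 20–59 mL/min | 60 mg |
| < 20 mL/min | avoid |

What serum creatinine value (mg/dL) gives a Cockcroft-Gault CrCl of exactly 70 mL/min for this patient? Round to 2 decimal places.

1.32 mg/dL

Standard dose requires CrCl ≥ 70 mL/min.
Set (140 − 28) × 59.5 / (72 × SCr) = 70
SCr = (140 − 28) × 59.5 / (72 × 70) = 1.322 mg/dL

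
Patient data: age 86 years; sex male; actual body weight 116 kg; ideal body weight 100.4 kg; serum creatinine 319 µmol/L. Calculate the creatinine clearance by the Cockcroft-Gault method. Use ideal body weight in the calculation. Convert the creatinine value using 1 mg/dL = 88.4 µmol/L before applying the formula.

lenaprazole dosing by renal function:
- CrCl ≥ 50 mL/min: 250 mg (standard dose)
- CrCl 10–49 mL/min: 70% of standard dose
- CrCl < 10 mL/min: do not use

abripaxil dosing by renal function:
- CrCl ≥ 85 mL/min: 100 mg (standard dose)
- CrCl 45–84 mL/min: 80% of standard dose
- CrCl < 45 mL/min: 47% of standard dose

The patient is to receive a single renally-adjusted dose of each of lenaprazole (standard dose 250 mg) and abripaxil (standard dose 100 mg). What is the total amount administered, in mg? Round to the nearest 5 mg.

SCr = 319 / 88.4 = 3.609 mg/dL
CrCl = (140 − 86) × 100.4 / (72 × 3.609) = 5421.6 / 259.85 ≈ 20.9 mL/min
CrCl ≈ 21 mL/min.
lenaprazole: 10–49 mL/min → 70% of 250 mg = 175 mg.
abripaxil: < 45 mL/min → 47% of 100 mg = 47 mg.
Total = 175 + 47 = 222 mg.

220 mg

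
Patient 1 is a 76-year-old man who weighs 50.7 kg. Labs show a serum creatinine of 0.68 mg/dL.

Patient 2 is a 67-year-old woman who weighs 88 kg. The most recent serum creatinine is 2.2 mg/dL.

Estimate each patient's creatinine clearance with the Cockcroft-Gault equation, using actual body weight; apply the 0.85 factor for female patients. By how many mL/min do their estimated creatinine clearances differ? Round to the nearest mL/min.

32 mL/min

Patient 1: CrCl = (140 − 76) × 50.7 / (72 × 0.68) = 3244.8 / 48.96 ≈ 66.3 mL/min
Patient 2: CrCl = (140 − 67) × 88 / (72 × 2.2) × 0.85 = 6424.0 / 158.40 × 0.85 ≈ 34.5 mL/min
|66.3 − 34.5| = 31.8 mL/min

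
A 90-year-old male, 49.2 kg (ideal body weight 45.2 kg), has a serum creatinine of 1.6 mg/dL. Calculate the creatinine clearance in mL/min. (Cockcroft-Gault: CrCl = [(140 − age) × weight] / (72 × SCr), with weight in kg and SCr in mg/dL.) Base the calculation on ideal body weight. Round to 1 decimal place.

CrCl = (140 − 90) × 45.2 / (72 × 1.6) = 2260.0 / 115.20 ≈ 19.6 mL/min

19.6 mL/min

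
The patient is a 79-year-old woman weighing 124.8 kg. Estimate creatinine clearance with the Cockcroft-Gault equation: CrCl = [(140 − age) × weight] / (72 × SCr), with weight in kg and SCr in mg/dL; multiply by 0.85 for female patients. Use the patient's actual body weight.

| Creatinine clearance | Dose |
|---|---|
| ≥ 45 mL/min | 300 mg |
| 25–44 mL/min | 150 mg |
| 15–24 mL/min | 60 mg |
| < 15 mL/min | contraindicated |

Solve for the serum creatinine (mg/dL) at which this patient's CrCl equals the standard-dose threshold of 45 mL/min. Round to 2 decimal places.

2.00 mg/dL

Standard dose requires CrCl ≥ 45 mL/min.
Set (140 − 79) × 124.8 × 0.85 / (72 × SCr) = 45
SCr = (140 − 79) × 124.8 × 0.85 / (72 × 45) = 1.997 mg/dL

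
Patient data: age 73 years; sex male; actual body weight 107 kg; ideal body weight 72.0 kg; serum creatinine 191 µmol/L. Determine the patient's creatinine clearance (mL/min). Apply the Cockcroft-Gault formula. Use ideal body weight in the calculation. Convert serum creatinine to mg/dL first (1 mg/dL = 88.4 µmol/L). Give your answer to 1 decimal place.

31.0 mL/min

SCr = 191 / 88.4 = 2.161 mg/dL
CrCl = (140 − 73) × 72 / (72 × 2.161) = 4824.0 / 155.59 ≈ 31.0 mL/min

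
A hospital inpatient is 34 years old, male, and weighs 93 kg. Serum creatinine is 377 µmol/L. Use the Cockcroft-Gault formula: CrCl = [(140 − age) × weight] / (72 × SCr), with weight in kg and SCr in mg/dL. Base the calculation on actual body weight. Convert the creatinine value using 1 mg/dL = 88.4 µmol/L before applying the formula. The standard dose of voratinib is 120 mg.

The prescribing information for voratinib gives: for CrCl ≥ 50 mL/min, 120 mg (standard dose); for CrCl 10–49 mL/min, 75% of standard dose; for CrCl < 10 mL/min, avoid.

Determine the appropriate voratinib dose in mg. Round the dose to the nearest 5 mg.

SCr = 377 / 88.4 = 4.265 mg/dL
CrCl = (140 − 34) × 93 / (72 × 4.265) = 9858.0 / 307.08 ≈ 32.1 mL/min
CrCl ≈ 32 mL/min → bracket 10–49 mL/min.
75% of 120 mg = 90 mg

90 mg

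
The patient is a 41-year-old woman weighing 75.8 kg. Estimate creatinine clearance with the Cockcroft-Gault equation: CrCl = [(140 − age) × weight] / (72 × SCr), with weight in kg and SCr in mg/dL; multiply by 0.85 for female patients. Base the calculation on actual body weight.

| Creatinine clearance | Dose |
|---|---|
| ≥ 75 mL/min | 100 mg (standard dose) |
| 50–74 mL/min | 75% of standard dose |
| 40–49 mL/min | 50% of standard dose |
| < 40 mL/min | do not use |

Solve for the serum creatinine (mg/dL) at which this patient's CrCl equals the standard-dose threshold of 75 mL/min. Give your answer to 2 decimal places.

1.18 mg/dL

Standard dose requires CrCl ≥ 75 mL/min.
Set (140 − 41) × 75.8 × 0.85 / (72 × SCr) = 75
SCr = (140 − 41) × 75.8 × 0.85 / (72 × 75) = 1.181 mg/dL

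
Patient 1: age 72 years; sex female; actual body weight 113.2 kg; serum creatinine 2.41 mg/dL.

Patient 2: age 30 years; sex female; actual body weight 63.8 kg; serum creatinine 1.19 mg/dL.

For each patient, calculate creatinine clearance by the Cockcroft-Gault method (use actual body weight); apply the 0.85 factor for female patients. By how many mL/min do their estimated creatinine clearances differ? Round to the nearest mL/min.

32 mL/min

Patient 1: CrCl = (140 − 72) × 113.2 / (72 × 2.41) × 0.85 = 7697.6 / 173.52 × 0.85 ≈ 37.7 mL/min
Patient 2: CrCl = (140 − 30) × 63.8 / (72 × 1.19) × 0.85 = 7018.0 / 85.68 × 0.85 ≈ 69.6 mL/min
|37.7 − 69.6| = 31.9 mL/min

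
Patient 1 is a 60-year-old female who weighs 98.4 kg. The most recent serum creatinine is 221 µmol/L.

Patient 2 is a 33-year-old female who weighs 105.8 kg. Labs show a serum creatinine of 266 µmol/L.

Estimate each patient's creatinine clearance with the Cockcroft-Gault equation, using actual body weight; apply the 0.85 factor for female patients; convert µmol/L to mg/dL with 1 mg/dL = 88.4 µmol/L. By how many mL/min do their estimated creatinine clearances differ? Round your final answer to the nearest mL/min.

Patient 1: SCr = 221 / 88.4 = 2.5 mg/dL
Patient 1: CrCl = (140 − 60) × 98.4 / (72 × 2.5) × 0.85 = 7872.0 / 180.00 × 0.85 ≈ 37.2 mL/min
Patient 2: SCr = 266 / 88.4 = 3.009 mg/dL
Patient 2: CrCl = (140 − 33) × 105.8 / (72 × 3.009) × 0.85 = 11320.6 / 216.65 × 0.85 ≈ 44.4 mL/min
|37.2 − 44.4| = 7.2 mL/min

7 mL/min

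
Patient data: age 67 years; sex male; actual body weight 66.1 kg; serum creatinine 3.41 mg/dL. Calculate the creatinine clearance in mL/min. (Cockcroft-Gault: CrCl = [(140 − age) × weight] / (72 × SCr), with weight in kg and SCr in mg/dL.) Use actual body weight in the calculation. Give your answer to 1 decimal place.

CrCl = (140 − 67) × 66.1 / (72 × 3.41) = 4825.3 / 245.52 ≈ 19.7 mL/min

19.7 mL/min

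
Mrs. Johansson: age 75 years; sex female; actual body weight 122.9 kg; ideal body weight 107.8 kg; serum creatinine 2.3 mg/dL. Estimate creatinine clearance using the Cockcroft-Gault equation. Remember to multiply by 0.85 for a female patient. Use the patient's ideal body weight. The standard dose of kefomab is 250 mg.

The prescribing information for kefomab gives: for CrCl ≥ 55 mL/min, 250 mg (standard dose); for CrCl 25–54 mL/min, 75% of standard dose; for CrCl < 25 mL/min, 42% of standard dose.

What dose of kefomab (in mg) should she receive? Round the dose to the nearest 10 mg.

CrCl = (140 − 75) × 107.8 / (72 × 2.3) × 0.85 = 7007.0 / 165.60 × 0.85 ≈ 36.0 mL/min
CrCl ≈ 36 mL/min → bracket 25–54 mL/min.
75% of 250 mg = 187.5 mg → 190 mg

190 mg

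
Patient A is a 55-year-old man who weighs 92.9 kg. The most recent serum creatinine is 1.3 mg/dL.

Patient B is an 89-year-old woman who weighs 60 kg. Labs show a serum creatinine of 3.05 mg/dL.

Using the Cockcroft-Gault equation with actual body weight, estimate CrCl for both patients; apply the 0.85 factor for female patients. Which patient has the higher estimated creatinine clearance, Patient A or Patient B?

Patient A: CrCl = (140 − 55) × 92.9 / (72 × 1.3) = 7896.5 / 93.60 ≈ 84.4 mL/min
Patient B: CrCl = (140 − 89) × 60 / (72 × 3.05) × 0.85 = 3060.0 / 219.60 × 0.85 ≈ 11.8 mL/min
84.4 vs 11.8 mL/min → Patient A is higher.

Patient A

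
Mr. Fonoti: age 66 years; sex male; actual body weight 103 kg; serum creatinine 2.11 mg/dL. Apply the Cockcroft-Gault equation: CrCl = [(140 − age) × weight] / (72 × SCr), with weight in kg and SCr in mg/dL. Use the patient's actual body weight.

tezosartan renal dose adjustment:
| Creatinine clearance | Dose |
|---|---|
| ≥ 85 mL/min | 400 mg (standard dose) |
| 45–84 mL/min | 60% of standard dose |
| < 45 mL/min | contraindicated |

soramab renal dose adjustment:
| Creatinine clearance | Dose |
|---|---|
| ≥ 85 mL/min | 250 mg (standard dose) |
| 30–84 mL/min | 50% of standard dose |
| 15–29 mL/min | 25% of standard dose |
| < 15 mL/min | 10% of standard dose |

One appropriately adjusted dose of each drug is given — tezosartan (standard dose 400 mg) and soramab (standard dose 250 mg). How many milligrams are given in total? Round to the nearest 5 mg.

365 mg

CrCl = (140 − 66) × 103 / (72 × 2.11) = 7622.0 / 151.92 ≈ 50.2 mL/min
CrCl ≈ 50 mL/min.
tezosartan: 45–84 mL/min → 60% of 400 mg = 240 mg.
soramab: 30–84 mL/min → 50% of 250 mg = 125 mg.
Total = 240 + 125 = 365 mg.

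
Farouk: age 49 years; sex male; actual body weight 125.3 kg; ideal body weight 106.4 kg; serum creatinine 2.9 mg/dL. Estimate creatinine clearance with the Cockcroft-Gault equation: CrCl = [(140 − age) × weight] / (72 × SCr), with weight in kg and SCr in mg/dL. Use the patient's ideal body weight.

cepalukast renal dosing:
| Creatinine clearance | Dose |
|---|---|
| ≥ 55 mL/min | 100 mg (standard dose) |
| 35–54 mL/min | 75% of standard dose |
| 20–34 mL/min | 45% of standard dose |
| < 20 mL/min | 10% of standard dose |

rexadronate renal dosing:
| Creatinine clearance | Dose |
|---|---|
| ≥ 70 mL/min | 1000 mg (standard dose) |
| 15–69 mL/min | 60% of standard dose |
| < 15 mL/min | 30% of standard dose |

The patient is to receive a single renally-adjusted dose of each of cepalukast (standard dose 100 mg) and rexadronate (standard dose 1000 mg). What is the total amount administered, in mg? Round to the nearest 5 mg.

CrCl = (140 − 49) × 106.4 / (72 × 2.9) = 9682.4 / 208.80 ≈ 46.4 mL/min
CrCl ≈ 46 mL/min.
cepalukast: 35–54 mL/min → 75% of 100 mg = 75 mg.
rexadronate: 15–69 mL/min → 60% of 1000 mg = 600 mg.
Total = 75 + 600 = 675 mg.

675 mg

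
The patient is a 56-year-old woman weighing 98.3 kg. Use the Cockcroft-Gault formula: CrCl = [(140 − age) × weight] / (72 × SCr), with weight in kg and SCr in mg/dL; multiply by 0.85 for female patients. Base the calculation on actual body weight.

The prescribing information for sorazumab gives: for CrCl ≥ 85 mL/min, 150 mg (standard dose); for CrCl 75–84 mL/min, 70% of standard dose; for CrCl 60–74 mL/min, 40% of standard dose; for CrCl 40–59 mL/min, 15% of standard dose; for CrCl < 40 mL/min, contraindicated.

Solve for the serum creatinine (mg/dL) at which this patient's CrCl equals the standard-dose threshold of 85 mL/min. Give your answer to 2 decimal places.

Standard dose requires CrCl ≥ 85 mL/min.
Set (140 − 56) × 98.3 × 0.85 / (72 × SCr) = 85
SCr = (140 − 56) × 98.3 × 0.85 / (72 × 85) = 1.147 mg/dL

1.15 mg/dL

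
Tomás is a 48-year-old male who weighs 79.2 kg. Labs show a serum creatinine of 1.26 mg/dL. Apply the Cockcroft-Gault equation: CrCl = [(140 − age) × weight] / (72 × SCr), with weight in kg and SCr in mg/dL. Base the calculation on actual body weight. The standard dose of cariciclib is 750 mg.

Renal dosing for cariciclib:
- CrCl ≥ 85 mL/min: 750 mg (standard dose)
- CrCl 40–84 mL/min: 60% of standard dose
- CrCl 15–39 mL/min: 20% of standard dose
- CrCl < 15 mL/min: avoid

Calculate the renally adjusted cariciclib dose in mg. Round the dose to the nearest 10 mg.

450 mg

CrCl = (140 − 48) × 79.2 / (72 × 1.26) = 7286.4 / 90.72 ≈ 80.3 mL/min
CrCl ≈ 80 mL/min → bracket 40–84 mL/min.
60% of 750 mg = 450 mg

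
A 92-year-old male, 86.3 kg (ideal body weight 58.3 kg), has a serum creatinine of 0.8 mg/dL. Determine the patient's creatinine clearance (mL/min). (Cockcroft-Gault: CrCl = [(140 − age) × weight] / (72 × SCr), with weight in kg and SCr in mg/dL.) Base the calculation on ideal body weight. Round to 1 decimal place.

48.6 mL/min

CrCl = (140 − 92) × 58.3 / (72 × 0.8) = 2798.4 / 57.60 ≈ 48.6 mL/min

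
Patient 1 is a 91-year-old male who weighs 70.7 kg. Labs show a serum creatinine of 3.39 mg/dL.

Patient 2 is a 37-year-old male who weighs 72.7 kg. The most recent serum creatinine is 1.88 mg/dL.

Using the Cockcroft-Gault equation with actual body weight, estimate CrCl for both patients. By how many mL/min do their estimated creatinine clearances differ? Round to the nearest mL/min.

41 mL/min

Patient 1: CrCl = (140 − 91) × 70.7 / (72 × 3.39) = 3464.3 / 244.08 ≈ 14.2 mL/min
Patient 2: CrCl = (140 − 37) × 72.7 / (72 × 1.88) = 7488.1 / 135.36 ≈ 55.3 mL/min
|14.2 − 55.3| = 41.1 mL/min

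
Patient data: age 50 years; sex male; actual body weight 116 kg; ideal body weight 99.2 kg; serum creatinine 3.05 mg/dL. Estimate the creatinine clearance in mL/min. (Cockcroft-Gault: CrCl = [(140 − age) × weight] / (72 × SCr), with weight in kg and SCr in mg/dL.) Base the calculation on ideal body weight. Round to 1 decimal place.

40.7 mL/min

CrCl = (140 − 50) × 99.2 / (72 × 3.05) = 8928.0 / 219.60 ≈ 40.7 mL/min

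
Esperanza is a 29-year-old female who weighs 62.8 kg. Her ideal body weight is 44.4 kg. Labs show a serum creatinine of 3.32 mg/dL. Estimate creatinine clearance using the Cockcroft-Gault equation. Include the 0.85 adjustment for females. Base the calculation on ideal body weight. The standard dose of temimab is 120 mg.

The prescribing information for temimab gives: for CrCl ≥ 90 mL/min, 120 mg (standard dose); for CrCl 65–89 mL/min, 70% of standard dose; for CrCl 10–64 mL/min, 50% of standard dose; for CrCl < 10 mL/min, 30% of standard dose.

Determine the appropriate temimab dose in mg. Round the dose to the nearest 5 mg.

CrCl = (140 − 29) × 44.4 / (72 × 3.32) × 0.85 = 4928.4 / 239.04 × 0.85 ≈ 17.5 mL/min
CrCl ≈ 18 mL/min → bracket 10–64 mL/min.
50% of 120 mg = 60 mg

60 mg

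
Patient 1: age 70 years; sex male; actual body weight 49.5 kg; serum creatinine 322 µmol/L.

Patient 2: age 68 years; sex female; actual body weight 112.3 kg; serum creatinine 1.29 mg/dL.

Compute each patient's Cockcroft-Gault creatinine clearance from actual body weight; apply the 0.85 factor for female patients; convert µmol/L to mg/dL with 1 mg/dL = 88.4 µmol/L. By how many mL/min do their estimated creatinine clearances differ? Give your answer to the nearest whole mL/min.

61 mL/min

Patient 1: SCr = 322 / 88.4 = 3.643 mg/dL
Patient 1: CrCl = (140 − 70) × 49.5 / (72 × 3.643) = 3465.0 / 262.30 ≈ 13.2 mL/min
Patient 2: CrCl = (140 − 68) × 112.3 / (72 × 1.29) × 0.85 = 8085.6 / 92.88 × 0.85 ≈ 74.0 mL/min
|13.2 − 74.0| = 60.8 mL/min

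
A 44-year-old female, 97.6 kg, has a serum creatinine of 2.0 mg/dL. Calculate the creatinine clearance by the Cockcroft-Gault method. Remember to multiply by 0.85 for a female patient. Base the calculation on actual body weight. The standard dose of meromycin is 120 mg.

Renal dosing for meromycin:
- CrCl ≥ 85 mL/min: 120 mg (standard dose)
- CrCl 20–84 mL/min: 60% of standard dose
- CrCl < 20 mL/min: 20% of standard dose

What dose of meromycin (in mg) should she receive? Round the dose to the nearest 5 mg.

70 mg

CrCl = (140 − 44) × 97.6 / (72 × 2) × 0.85 = 9369.6 / 144.00 × 0.85 ≈ 55.3 mL/min
CrCl ≈ 55 mL/min → bracket 20–84 mL/min.
60% of 120 mg = 72 mg → 70 mg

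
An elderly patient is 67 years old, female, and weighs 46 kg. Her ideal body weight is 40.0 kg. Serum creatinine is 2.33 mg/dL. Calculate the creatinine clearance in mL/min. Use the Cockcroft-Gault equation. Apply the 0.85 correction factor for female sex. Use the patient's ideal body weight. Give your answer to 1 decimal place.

CrCl = (140 − 67) × 40 / (72 × 2.33) × 0.85 = 2920.0 / 167.76 × 0.85 ≈ 14.8 mL/min

14.8 mL/min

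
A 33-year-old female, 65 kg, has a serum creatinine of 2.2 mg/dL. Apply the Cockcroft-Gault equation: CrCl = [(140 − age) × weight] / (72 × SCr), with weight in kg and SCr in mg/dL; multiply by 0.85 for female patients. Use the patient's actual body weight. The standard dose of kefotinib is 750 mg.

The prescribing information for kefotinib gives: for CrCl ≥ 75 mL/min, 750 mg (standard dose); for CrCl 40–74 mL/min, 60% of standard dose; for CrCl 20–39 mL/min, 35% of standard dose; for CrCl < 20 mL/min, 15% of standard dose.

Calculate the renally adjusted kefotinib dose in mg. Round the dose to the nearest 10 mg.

260 mg

CrCl = (140 − 33) × 65 / (72 × 2.2) × 0.85 = 6955.0 / 158.40 × 0.85 ≈ 37.3 mL/min
CrCl ≈ 37 mL/min → bracket 20–39 mL/min.
35% of 750 mg = 262.5 mg → 260 mg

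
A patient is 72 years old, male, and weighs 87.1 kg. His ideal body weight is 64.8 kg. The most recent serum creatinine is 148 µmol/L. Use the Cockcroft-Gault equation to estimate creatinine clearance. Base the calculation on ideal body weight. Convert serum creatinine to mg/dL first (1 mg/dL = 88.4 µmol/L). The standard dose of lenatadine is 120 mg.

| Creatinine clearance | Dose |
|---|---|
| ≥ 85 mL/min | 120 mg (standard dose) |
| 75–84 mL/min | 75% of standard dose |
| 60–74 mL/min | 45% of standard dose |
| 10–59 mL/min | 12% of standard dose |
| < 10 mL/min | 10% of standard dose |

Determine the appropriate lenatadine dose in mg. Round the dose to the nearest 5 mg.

SCr = 148 / 88.4 = 1.674 mg/dL
CrCl = (140 − 72) × 64.8 / (72 × 1.674) = 4406.4 / 120.53 ≈ 36.6 mL/min
CrCl ≈ 37 mL/min → bracket 10–59 mL/min.
12% of 120 mg = 14.4 mg → 15 mg

15 mg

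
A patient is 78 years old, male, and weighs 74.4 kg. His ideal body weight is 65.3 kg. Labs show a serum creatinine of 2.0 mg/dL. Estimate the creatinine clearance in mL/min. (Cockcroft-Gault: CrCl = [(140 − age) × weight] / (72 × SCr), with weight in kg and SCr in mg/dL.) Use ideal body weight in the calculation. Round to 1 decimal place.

CrCl = (140 − 78) × 65.3 / (72 × 2) = 4048.6 / 144.00 ≈ 28.1 mL/min

28.1 mL/min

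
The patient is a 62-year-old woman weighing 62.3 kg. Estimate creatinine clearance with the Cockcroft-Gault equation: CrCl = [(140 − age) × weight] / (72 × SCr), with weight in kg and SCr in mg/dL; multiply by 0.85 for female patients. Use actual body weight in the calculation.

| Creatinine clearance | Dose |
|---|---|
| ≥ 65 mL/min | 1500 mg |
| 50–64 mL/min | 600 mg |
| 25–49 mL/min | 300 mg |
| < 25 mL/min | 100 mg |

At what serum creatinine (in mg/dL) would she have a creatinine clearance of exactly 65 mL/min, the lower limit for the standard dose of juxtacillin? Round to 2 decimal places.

0.88 mg/dL

Standard dose requires CrCl ≥ 65 mL/min.
Set (140 − 62) × 62.3 × 0.85 / (72 × SCr) = 65
SCr = (140 − 62) × 62.3 × 0.85 / (72 × 65) = 0.883 mg/dL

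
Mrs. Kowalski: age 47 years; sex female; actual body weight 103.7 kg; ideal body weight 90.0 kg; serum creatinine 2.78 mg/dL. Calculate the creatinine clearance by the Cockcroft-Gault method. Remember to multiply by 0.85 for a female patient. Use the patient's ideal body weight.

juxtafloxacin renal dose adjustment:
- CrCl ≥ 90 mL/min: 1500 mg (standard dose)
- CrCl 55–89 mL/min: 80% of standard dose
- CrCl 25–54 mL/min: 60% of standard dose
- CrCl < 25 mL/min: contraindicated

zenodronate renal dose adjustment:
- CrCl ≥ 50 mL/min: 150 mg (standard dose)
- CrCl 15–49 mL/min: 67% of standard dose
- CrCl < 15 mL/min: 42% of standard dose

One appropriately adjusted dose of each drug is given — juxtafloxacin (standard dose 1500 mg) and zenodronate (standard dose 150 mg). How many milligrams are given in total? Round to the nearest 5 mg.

1000 mg

CrCl = (140 − 47) × 90 / (72 × 2.78) × 0.85 = 8370.0 / 200.16 × 0.85 ≈ 35.5 mL/min
CrCl ≈ 36 mL/min.
juxtafloxacin: 25–54 mL/min → 60% of 1500 mg = 900 mg.
zenodronate: 15–49 mL/min → 67% of 150 mg = 100.5 mg.
Total = 900 + 100.5 = 1000.5 mg.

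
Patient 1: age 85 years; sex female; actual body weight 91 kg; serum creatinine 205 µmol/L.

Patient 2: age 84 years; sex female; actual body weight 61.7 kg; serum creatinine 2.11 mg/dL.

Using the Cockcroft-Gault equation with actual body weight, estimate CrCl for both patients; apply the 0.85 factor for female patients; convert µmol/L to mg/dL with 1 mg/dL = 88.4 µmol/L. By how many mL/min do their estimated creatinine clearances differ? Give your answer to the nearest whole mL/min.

Patient 1: SCr = 205 / 88.4 = 2.319 mg/dL
Patient 1: CrCl = (140 − 85) × 91 / (72 × 2.319) × 0.85 = 5005.0 / 166.97 × 0.85 ≈ 25.5 mL/min
Patient 2: CrCl = (140 − 84) × 61.7 / (72 × 2.11) × 0.85 = 3455.2 / 151.92 × 0.85 ≈ 19.3 mL/min
|25.5 − 19.3| = 6.2 mL/min

6 mL/min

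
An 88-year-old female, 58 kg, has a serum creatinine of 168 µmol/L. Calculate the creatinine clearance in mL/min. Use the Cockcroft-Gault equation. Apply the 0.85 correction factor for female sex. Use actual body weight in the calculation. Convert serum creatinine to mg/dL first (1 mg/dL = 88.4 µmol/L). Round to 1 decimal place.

SCr = 168 / 88.4 = 1.9 mg/dL
CrCl = (140 − 88) × 58 / (72 × 1.9) × 0.85 = 3016.0 / 136.80 × 0.85 ≈ 18.7 mL/min

18.7 mL/min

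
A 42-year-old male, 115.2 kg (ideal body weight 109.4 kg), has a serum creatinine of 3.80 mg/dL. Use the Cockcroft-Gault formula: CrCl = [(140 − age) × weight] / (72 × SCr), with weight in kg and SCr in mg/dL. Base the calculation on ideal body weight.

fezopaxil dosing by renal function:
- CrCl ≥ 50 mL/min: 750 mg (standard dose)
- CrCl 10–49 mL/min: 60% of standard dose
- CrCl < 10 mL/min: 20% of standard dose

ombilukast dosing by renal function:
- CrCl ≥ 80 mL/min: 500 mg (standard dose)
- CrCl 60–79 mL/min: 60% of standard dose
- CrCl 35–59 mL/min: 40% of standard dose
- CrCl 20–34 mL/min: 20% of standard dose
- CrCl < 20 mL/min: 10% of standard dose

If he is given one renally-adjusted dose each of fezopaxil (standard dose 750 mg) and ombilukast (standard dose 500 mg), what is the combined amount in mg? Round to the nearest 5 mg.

650 mg

CrCl = (140 − 42) × 109.4 / (72 × 3.8) = 10721.2 / 273.60 ≈ 39.2 mL/min
CrCl ≈ 39 mL/min.
fezopaxil: 10–49 mL/min → 60% of 750 mg = 450 mg.
ombilukast: 35–59 mL/min → 40% of 500 mg = 200 mg.
Total = 450 + 200 = 650 mg.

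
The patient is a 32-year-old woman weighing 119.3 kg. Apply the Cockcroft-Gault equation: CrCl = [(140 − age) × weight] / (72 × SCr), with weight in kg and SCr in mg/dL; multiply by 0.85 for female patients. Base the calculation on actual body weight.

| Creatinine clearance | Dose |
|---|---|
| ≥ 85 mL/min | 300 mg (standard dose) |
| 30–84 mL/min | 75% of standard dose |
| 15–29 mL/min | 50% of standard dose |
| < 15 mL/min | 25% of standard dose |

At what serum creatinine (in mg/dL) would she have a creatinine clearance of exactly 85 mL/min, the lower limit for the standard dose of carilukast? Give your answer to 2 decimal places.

1.79 mg/dL

Standard dose requires CrCl ≥ 85 mL/min.
Set (140 − 32) × 119.3 × 0.85 / (72 × SCr) = 85
SCr = (140 − 32) × 119.3 × 0.85 / (72 × 85) = 1.789 mg/dL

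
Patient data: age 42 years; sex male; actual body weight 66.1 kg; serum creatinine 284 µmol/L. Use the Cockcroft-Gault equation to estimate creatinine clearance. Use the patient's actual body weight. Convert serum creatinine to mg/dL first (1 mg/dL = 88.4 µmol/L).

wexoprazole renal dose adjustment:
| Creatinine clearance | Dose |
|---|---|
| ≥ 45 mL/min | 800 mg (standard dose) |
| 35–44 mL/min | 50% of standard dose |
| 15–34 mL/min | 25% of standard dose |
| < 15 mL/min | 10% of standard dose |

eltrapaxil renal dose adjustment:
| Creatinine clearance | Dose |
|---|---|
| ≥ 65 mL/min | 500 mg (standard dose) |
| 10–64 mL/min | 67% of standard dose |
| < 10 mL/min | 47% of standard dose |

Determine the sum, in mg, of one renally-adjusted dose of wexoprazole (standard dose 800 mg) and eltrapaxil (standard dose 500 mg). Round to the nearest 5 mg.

535 mg

SCr = 284 / 88.4 = 3.213 mg/dL
CrCl = (140 − 42) × 66.1 / (72 × 3.213) = 6477.8 / 231.34 ≈ 28.0 mL/min
CrCl ≈ 28 mL/min.
wexoprazole: 15–34 mL/min → 25% of 800 mg = 200 mg.
eltrapaxil: 10–64 mL/min → 67% of 500 mg = 335 mg.
Total = 200 + 335 = 535 mg.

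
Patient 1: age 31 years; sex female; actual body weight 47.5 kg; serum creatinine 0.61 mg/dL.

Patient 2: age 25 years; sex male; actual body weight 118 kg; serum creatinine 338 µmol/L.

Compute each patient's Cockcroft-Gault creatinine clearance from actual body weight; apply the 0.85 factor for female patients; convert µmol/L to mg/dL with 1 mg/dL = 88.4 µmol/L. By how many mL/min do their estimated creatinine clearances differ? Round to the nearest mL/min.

51 mL/min

Patient 1: CrCl = (140 − 31) × 47.5 / (72 × 0.61) × 0.85 = 5177.5 / 43.92 × 0.85 ≈ 100.2 mL/min
Patient 2: SCr = 338 / 88.4 = 3.824 mg/dL
Patient 2: CrCl = (140 − 25) × 118 / (72 × 3.824) = 13570.0 / 275.33 ≈ 49.3 mL/min
|100.2 − 49.3| = 50.9 mL/min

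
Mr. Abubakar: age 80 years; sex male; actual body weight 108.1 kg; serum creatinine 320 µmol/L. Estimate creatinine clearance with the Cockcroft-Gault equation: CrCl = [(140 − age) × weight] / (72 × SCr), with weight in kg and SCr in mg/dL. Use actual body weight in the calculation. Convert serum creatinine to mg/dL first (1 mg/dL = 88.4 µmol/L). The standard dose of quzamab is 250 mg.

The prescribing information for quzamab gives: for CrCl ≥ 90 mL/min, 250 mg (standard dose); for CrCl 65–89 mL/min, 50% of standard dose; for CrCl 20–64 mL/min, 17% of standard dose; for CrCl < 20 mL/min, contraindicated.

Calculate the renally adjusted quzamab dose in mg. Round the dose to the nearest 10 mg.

40 mg

SCr = 320 / 88.4 = 3.62 mg/dL
CrCl = (140 − 80) × 108.1 / (72 × 3.62) = 6486.0 / 260.64 ≈ 24.9 mL/min
CrCl ≈ 25 mL/min → bracket 20–64 mL/min.
17% of 250 mg = 42.5 mg → 40 mg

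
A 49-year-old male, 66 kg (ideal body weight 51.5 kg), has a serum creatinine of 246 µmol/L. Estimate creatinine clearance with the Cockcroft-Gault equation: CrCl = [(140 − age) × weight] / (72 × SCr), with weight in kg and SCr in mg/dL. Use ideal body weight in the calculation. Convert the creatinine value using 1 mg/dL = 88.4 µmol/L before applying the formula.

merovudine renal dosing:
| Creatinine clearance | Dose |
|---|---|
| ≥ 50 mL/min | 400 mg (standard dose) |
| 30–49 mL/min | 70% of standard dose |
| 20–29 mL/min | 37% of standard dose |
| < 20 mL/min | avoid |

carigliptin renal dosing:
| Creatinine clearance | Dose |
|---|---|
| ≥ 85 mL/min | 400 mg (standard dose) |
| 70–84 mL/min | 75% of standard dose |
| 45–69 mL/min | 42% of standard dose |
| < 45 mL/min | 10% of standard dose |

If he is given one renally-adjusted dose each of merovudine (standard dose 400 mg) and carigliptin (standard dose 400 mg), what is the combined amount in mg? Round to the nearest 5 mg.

190 mg

SCr = 246 / 88.4 = 2.783 mg/dL
CrCl = (140 − 49) × 51.5 / (72 × 2.783) = 4686.5 / 200.38 ≈ 23.4 mL/min
CrCl ≈ 23 mL/min.
merovudine: 20–29 mL/min → 37% of 400 mg = 148 mg.
carigliptin: < 45 mL/min → 10% of 400 mg = 40 mg.
Total = 148 + 40 = 188 mg.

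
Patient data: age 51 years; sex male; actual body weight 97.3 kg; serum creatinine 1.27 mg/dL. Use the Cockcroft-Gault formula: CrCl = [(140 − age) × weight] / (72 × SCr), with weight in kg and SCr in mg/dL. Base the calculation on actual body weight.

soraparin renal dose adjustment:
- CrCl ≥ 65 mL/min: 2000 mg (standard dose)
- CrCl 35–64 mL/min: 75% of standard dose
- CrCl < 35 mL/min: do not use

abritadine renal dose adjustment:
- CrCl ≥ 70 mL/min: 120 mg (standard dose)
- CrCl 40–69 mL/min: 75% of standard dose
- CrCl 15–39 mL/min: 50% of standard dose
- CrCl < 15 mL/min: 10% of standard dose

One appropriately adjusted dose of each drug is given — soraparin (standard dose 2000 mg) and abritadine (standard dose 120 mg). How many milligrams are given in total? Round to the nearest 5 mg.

CrCl = (140 − 51) × 97.3 / (72 × 1.27) = 8659.7 / 91.44 ≈ 94.7 mL/min
CrCl ≈ 95 mL/min.
soraparin: ≥ 65 mL/min → 100% of 2000 mg = 2000 mg.
abritadine: ≥ 70 mL/min → 100% of 120 mg = 120 mg.
Total = 2000 + 120 = 2120 mg.

2120 mg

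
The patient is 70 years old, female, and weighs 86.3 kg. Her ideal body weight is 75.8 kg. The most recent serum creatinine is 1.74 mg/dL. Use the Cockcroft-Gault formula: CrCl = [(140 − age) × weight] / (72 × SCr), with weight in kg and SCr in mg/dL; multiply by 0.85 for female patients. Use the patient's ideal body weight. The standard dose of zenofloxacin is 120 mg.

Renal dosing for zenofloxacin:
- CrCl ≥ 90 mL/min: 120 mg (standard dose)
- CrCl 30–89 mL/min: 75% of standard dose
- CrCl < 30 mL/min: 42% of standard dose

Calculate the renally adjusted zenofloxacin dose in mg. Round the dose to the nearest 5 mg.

90 mg

CrCl = (140 − 70) × 75.8 / (72 × 1.74) × 0.85 = 5306.0 / 125.28 × 0.85 ≈ 36.0 mL/min
CrCl ≈ 36 mL/min → bracket 30–89 mL/min.
75% of 120 mg = 90 mg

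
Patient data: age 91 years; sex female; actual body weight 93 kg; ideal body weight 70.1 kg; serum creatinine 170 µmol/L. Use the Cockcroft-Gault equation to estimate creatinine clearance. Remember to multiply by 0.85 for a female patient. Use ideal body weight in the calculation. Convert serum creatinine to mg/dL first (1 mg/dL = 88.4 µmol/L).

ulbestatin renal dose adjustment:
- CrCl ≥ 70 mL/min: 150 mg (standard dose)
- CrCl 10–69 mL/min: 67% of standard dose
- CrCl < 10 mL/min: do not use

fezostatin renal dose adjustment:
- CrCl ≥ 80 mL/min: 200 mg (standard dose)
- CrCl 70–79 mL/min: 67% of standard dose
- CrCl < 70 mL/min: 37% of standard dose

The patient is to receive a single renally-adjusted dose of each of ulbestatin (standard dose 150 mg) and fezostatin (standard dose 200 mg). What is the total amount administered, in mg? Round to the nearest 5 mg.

SCr = 170 / 88.4 = 1.923 mg/dL
CrCl = (140 − 91) × 70.1 / (72 × 1.923) × 0.85 = 3434.9 / 138.46 × 0.85 ≈ 21.1 mL/min
CrCl ≈ 21 mL/min.
ulbestatin: 10–69 mL/min → 67% of 150 mg = 100.5 mg.
fezostatin: < 70 mL/min → 37% of 200 mg = 74 mg.
Total = 100.5 + 74 = 174.5 mg.

175 mg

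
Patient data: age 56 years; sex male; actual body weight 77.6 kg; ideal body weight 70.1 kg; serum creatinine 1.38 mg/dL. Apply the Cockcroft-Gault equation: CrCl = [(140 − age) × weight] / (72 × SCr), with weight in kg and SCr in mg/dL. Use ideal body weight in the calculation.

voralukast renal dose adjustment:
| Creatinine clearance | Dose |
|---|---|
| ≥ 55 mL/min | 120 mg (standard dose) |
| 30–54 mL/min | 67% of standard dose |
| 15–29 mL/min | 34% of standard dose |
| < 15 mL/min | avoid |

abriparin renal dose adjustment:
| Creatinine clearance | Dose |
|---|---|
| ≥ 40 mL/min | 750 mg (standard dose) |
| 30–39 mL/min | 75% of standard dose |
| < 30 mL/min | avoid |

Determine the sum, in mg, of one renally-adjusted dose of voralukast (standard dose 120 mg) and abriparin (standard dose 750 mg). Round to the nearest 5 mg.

870 mg

CrCl = (140 − 56) × 70.1 / (72 × 1.38) = 5888.4 / 99.36 ≈ 59.3 mL/min
CrCl ≈ 59 mL/min.
voralukast: ≥ 55 mL/min → 100% of 120 mg = 120 mg.
abriparin: ≥ 40 mL/min → 100% of 750 mg = 750 mg.
Total = 120 + 750 = 870 mg.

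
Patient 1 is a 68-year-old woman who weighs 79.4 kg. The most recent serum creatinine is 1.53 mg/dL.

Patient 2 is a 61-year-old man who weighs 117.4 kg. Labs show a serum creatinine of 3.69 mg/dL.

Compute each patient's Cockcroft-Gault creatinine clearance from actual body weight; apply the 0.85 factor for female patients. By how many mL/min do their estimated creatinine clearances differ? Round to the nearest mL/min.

9 mL/min

Patient 1: CrCl = (140 − 68) × 79.4 / (72 × 1.53) × 0.85 = 5716.8 / 110.16 × 0.85 ≈ 44.1 mL/min
Patient 2: CrCl = (140 − 61) × 117.4 / (72 × 3.69) = 9274.6 / 265.68 ≈ 34.9 mL/min
|44.1 − 34.9| = 9.2 mL/min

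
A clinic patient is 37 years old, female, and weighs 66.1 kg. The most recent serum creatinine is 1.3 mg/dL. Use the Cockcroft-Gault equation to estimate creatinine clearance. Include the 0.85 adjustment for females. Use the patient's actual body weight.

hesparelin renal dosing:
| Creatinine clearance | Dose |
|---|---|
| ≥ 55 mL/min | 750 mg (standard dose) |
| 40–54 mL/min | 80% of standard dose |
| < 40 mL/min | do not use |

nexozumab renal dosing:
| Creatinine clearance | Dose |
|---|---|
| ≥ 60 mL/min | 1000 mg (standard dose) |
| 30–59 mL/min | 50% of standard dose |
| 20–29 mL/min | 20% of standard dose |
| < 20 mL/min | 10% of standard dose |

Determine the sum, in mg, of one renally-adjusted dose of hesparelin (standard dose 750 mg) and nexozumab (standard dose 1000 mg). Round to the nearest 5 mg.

CrCl = (140 − 37) × 66.1 / (72 × 1.3) × 0.85 = 6808.3 / 93.60 × 0.85 ≈ 61.8 mL/min
CrCl ≈ 62 mL/min.
hesparelin: ≥ 55 mL/min → 100% of 750 mg = 750 mg.
nexozumab: ≥ 60 mL/min → 100% of 1000 mg = 1000 mg.
Total = 750 + 1000 = 1750 mg.

1750 mg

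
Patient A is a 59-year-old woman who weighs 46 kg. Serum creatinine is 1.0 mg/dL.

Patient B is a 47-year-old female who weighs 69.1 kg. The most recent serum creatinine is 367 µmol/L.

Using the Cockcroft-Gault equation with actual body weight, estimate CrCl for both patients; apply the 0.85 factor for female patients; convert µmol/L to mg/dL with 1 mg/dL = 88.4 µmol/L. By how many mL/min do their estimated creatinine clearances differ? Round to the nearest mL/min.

Patient A: CrCl = (140 − 59) × 46 / (72 × 1) × 0.85 = 3726.0 / 72.00 × 0.85 ≈ 44.0 mL/min
Patient B: SCr = 367 / 88.4 = 4.152 mg/dL
Patient B: CrCl = (140 − 47) × 69.1 / (72 × 4.152) × 0.85 = 6426.3 / 298.94 × 0.85 ≈ 18.3 mL/min
|44.0 − 18.3| = 25.7 mL/min

26 mL/min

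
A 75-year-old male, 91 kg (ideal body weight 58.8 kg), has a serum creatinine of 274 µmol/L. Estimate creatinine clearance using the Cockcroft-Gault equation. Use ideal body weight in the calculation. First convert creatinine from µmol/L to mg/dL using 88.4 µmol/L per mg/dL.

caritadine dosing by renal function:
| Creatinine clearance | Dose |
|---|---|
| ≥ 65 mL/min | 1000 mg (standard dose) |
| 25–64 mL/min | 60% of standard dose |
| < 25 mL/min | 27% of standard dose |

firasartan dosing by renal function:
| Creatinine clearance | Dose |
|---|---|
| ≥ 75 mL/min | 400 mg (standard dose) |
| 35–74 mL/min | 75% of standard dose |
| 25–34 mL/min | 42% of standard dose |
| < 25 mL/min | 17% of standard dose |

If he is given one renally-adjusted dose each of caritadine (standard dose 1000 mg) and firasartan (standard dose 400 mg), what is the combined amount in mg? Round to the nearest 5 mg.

SCr = 274 / 88.4 = 3.1 mg/dL
CrCl = (140 − 75) × 58.8 / (72 × 3.1) = 3822.0 / 223.20 ≈ 17.1 mL/min
CrCl ≈ 17 mL/min.
caritadine: < 25 mL/min → 27% of 1000 mg = 270 mg.
firasartan: < 25 mL/min → 17% of 400 mg = 68 mg.
Total = 270 + 68 = 338 mg.

340 mg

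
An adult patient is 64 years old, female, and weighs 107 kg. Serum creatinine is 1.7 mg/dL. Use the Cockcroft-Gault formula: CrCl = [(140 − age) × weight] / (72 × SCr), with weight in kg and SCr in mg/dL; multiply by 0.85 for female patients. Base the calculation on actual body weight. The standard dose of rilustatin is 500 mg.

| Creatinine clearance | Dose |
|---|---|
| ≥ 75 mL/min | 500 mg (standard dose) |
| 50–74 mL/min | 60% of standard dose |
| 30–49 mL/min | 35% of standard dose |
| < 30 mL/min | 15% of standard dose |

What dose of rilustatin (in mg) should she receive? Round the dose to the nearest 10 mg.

300 mg

CrCl = (140 − 64) × 107 / (72 × 1.7) × 0.85 = 8132.0 / 122.40 × 0.85 ≈ 56.5 mL/min
CrCl ≈ 56 mL/min → bracket 50–74 mL/min.
60% of 500 mg = 300 mg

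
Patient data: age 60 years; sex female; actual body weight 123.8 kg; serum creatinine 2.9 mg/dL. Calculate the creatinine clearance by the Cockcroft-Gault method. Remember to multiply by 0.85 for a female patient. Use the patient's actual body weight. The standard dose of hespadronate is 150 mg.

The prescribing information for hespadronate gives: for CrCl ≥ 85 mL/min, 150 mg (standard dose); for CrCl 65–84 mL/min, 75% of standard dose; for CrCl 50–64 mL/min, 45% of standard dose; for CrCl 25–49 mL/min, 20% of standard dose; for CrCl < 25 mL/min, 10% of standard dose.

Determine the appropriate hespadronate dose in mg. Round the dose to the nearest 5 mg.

30 mg

CrCl = (140 − 60) × 123.8 / (72 × 2.9) × 0.85 = 9904.0 / 208.80 × 0.85 ≈ 40.3 mL/min
CrCl ≈ 40 mL/min → bracket 25–49 mL/min.
20% of 150 mg = 30 mg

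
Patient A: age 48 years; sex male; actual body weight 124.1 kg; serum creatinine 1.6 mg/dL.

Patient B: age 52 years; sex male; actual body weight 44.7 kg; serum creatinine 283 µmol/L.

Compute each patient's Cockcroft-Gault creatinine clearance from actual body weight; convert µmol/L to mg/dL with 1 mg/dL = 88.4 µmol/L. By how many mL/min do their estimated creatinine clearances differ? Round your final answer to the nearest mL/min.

82 mL/min

Patient A: CrCl = (140 − 48) × 124.1 / (72 × 1.6) = 11417.2 / 115.20 ≈ 99.1 mL/min
Patient B: SCr = 283 / 88.4 = 3.201 mg/dL
Patient B: CrCl = (140 − 52) × 44.7 / (72 × 3.201) = 3933.6 / 230.47 ≈ 17.1 mL/min
|99.1 − 17.1| = 82.0 mL/min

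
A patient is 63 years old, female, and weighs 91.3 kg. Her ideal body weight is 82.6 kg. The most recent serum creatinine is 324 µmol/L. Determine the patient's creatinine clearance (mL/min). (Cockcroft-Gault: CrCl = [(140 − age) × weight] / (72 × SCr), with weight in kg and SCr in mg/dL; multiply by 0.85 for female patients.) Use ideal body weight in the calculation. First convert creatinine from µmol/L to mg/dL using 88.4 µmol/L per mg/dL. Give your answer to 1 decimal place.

SCr = 324 / 88.4 = 3.665 mg/dL
CrCl = (140 − 63) × 82.6 / (72 × 3.665) × 0.85 = 6360.2 / 263.88 × 0.85 ≈ 20.5 mL/min

20.5 mL/min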